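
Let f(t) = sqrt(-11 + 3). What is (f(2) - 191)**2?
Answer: 36473 - 764*I*sqrt(2) ≈ 36473.0 - 1080.5*I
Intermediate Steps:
f(t) = 2*I*sqrt(2) (f(t) = sqrt(-8) = 2*I*sqrt(2))
(f(2) - 191)**2 = (2*I*sqrt(2) - 191)**2 = (-191 + 2*I*sqrt(2))**2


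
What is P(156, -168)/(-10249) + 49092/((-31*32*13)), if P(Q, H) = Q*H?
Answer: -41291385/33042776 ≈ -1.2496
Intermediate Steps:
P(Q, H) = H*Q
P(156, -168)/(-10249) + 49092/((-31*32*13)) = -168*156/(-10249) + 49092/((-31*32*13)) = -26208*(-1/10249) + 49092/((-992*13)) = 26208/10249 + 49092/(-12896) = 26208/10249 + 49092*(-1/12896) = 26208/10249 - 12273/3224 = -41291385/33042776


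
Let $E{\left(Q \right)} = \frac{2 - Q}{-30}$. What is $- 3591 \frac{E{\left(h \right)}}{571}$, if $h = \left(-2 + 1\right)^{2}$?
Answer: $\frac{1197}{5710} \approx 0.20963$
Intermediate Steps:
$h = 1$ ($h = \left(-1\right)^{2} = 1$)
$E{\left(Q \right)} = - \frac{1}{15} + \frac{Q}{30}$ ($E{\left(Q \right)} = \left(2 - Q\right) \left(- \frac{1}{30}\right) = - \frac{1}{15} + \frac{Q}{30}$)
$- 3591 \frac{E{\left(h \right)}}{571} = - 3591 \frac{- \frac{1}{15} + \frac{1}{30} \cdot 1}{571} = - 3591 \left(- \frac{1}{15} + \frac{1}{30}\right) \frac{1}{571} = - 3591 \left(\left(- \frac{1}{30}\right) \frac{1}{571}\right) = \left(-3591\right) \left(- \frac{1}{17130}\right) = \frac{1197}{5710}$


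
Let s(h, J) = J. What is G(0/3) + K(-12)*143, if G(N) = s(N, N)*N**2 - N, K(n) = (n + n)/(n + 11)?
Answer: 3432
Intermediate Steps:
K(n) = 2*n/(11 + n) (K(n) = (2*n)/(11 + n) = 2*n/(11 + n))
G(N) = N**3 - N (G(N) = N*N**2 - N = N**3 - N)
G(0/3) + K(-12)*143 = ((0/3)**3 - 0/3) + (2*(-12)/(11 - 12))*143 = ((0*(1/3))**3 - 0/3) + (2*(-12)/(-1))*143 = (0**3 - 1*0) + (2*(-12)*(-1))*143 = (0 + 0) + 24*143 = 0 + 3432 = 3432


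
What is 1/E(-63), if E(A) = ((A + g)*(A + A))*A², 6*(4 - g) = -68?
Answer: 1/23837814 ≈ 4.1950e-8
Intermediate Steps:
g = 46/3 (g = 4 - ⅙*(-68) = 4 + 34/3 = 46/3 ≈ 15.333)
E(A) = 2*A³*(46/3 + A) (E(A) = ((A + 46/3)*(A + A))*A² = ((46/3 + A)*(2*A))*A² = (2*A*(46/3 + A))*A² = 2*A³*(46/3 + A))
1/E(-63) = 1/((-63)³*(92/3 + 2*(-63))) = 1/(-250047*(92/3 - 126)) = 1/(-250047*(-286/3)) = 1/23837814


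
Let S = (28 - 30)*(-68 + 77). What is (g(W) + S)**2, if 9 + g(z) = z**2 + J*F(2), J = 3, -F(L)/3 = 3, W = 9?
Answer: 729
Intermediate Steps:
F(L) = -9 (F(L) = -3*3 = -9)
g(z) = -36 + z**2 (g(z) = -9 + (z**2 + 3*(-9)) = -9 + (z**2 - 27) = -9 + (-27 + z**2) = -36 + z**2)
S = -18 (S = -2*9 = -18)
(g(W) + S)**2 = ((-36 + 9**2) - 18)**2 = ((-36 + 81) - 18)**2 = (45 - 18)**2 = 27**2 = 729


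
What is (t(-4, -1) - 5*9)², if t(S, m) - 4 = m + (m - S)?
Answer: 1521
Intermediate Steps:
t(S, m) = 4 - S + 2*m (t(S, m) = 4 + (m + (m - S)) = 4 + (-S + 2*m) = 4 - S + 2*m)
(t(-4, -1) - 5*9)² = ((4 - 1*(-4) + 2*(-1)) - 5*9)² = ((4 + 4 - 2) - 45)² = (6 - 45)² = (-39)² = 1521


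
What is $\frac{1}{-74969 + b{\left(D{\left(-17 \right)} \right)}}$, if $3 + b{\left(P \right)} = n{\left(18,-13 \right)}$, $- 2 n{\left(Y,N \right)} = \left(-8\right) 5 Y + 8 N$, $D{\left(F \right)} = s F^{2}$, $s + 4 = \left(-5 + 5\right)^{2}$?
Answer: $- \frac{1}{74560} \approx -1.3412 \cdot 10^{-5}$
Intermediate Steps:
$s = -4$ ($s = -4 + \left(-5 + 5\right)^{2} = -4 + 0^{2} = -4 + 0 = -4$)
$D{\left(F \right)} = - 4 F^{2}$
$n{\left(Y,N \right)} = - 4 N + 20 Y$ ($n{\left(Y,N \right)} = - \frac{\left(-8\right) 5 Y + 8 N}{2} = - \frac{- 40 Y + 8 N}{2} = - 4 N + 20 Y$)
$b{\left(P \right)} = 409$ ($b{\left(P \right)} = -3 + \left(\left(-4\right) \left(-13\right) + 20 \cdot 18\right) = -3 + \left(52 + 360\right) = -3 + 412 = 409$)
$\frac{1}{-74969 + b{\left(D{\left(-17 \right)} \right)}} = \frac{1}{-74969 + 409} = \frac{1}{-74560} = - \frac{1}{74560}$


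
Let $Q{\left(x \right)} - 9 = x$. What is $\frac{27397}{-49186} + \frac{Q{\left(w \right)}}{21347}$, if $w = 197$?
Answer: $- \frac{574711443}{1049973542} \approx -0.54736$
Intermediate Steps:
$Q{\left(x \right)} = 9 + x$
$\frac{27397}{-49186} + \frac{Q{\left(w \right)}}{21347} = \frac{27397}{-49186} + \frac{9 + 197}{21347} = 27397 \left(- \frac{1}{49186}\right) + 206 \cdot \frac{1}{21347} = - \frac{27397}{49186} + \frac{206}{21347} = - \frac{574711443}{1049973542}$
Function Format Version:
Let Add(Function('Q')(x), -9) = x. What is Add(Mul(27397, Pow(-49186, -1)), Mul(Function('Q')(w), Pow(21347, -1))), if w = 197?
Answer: Rational(-574711443, 1049973542) ≈ -0.54736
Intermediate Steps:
Function('Q')(x) = Add(9, x)
Add(Mul(27397, Pow(-49186, -1)), Mul(Function('Q')(w), Pow(21347, -1))) = Add(Mul(27397, Pow(-49186, -1)), Mul(Add(9, 197), Pow(21347, -1))) = Add(Mul(27397, Rational(-1, 49186)), Mul(206, Rational(1, 21347))) = Add(Rational(-27397, 49186), Rational(206, 21347)) = Rational(-574711443, 1049973542)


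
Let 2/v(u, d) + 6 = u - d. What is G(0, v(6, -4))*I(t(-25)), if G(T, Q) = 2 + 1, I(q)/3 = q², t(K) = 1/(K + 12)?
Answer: 9/169 ≈ 0.053254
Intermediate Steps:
t(K) = 1/(12 + K)
I(q) = 3*q²
v(u, d) = 2/(-6 + u - d) (v(u, d) = 2/(-6 + (u - d)) = 2/(-6 + u - d))
G(T, Q) = 3
G(0, v(6, -4))*I(t(-25)) = 3*(3*(1/(12 - 25))²) = 3*(3*(1/(-13))²) = 3*(3*(-1/13)²) = 3*(3*(1/169)) = 3*(3/169) = 9/169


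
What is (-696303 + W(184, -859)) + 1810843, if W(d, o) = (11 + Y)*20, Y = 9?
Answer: 1114940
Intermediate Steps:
W(d, o) = 400 (W(d, o) = (11 + 9)*20 = 20*20 = 400)
(-696303 + W(184, -859)) + 1810843 = (-696303 + 400) + 1810843 = -695903 + 1810843 = 1114940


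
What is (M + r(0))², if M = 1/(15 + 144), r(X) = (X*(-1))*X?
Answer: 1/25281 ≈ 3.9555e-5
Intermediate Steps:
r(X) = -X² (r(X) = (-X)*X = -X²)
M = 1/159 ≈ 0.0062893
(M + r(0))² = (1/159 - 1*0²)² = (1/159 - 1*0)² = (1/159 + 0)² = (1/159)² = 1/25281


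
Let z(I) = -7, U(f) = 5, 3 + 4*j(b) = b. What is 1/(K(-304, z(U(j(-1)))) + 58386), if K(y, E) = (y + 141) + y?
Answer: 1/57919 ≈ 1.7265e-5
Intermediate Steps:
j(b) = -3/4 + b/4
K(y, E) = 141 + 2*y (K(y, E) = (141 + y) + y = 141 + 2*y)
1/(K(-304, z(U(j(-1)))) + 58386) = 1/((141 + 2*(-304)) + 58386) = 1/((141 - 608) + 58386) = 1/(-467 + 58386) = 1/57919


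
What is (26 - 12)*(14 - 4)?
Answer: 140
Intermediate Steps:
(26 - 12)*(14 - 4) = 14*10 = 140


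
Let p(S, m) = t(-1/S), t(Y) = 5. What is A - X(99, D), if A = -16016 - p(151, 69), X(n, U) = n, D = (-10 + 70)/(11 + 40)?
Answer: -16120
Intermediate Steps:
p(S, m) = 5
D = 20/17 (D = 60/51 = 60*(1/51) = 20/17 ≈ 1.1765)
A = -16021 (A = -16016 - 1*5 = -16016 - 5 = -16021)
A - X(99, D) = -16021 - 1*99 = -16021 - 99 = -16120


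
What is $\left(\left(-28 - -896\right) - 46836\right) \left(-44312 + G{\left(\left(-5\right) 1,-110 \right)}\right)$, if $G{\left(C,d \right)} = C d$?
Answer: $2011651616$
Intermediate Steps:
$\left(\left(-28 - -896\right) - 46836\right) \left(-44312 + G{\left(\left(-5\right) 1,-110 \right)}\right) = \left(\left(-28 - -896\right) - 46836\right) \left(-44312 + \left(-5\right) 1 \left(-110\right)\right) = \left(\left(-28 + 896\right) - 46836\right) \left(-44312 - -550\right) = \left(868 - 46836\right) \left(-44312 + 550\right) = \left(-45968\right) \left(-43762\right) = 2011651616$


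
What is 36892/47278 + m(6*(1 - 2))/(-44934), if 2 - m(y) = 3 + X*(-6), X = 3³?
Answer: 825046685/1062194826 ≈ 0.77674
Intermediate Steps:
X = 27
m(y) = 161 (m(y) = 2 - (3 + 27*(-6)) = 2 - (3 - 162) = 2 - 1*(-159) = 2 + 159 = 161)
36892/47278 + m(6*(1 - 2))/(-44934) = 36892/47278 + 161/(-44934) = 36892*(1/47278) + 161*(-1/44934) = 18446/23639 - 161/44934 = 825046685/1062194826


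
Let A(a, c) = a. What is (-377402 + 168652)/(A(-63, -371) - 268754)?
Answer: 208750/268817 ≈ 0.77655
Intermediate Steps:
(-377402 + 168652)/(A(-63, -371) - 268754) = (-377402 + 168652)/(-63 - 268754) = -208750/(-268817) = -208750*(-1/268817) = 208750/268817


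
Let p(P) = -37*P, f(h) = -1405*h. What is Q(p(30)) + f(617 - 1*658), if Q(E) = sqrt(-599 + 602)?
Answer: 57605 + sqrt(3) ≈ 57607.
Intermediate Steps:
Q(E) = sqrt(3)
Q(p(30)) + f(617 - 1*658) = sqrt(3) - 1405*(617 - 1*658) = sqrt(3) - 1405*(617 - 658) = sqrt(3) - 1405*(-41) = sqrt(3) + 57605 = 57605 + sqrt(3)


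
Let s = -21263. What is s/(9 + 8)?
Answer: -21263/17 ≈ -1250.8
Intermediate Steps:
s/(9 + 8) = -21263/(9 + 8) = -21263/17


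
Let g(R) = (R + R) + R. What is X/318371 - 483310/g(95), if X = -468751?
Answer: -30801096409/18147147 ≈ -1697.3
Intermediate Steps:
g(R) = 3*R (g(R) = 2*R + R = 3*R)
X/318371 - 483310/g(95) = -468751/318371 - 483310/(3*95) = -468751*1/318371 - 483310/285 = -468751/318371 - 483310*1/285 = -468751/318371 - 96662/57 = -30801096409/18147147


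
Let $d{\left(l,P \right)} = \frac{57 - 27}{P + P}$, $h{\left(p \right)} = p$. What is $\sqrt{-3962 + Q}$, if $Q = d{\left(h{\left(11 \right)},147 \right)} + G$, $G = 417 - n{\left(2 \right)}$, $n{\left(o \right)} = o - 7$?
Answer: $\frac{i \sqrt{173455}}{7} \approx 59.497 i$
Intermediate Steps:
$n{\left(o \right)} = -7 + o$ ($n{\left(o \right)} = o - 7 = -7 + o$)
$d{\left(l,P \right)} = \frac{15}{P}$ ($d{\left(l,P \right)} = \frac{30}{2 P} = 30 \frac{1}{2 P} = \frac{15}{P}$)
$G = 422$ ($G = 417 - \left(-7 + 2\right) = 417 - -5 = 417 + 5 = 422$)
$Q = \frac{20683}{49}$ ($Q = \frac{15}{147} + 422 = 15 \cdot \frac{1}{147} + 422 = \frac{5}{49} + 422 = \frac{20683}{49} \approx 422.1$)
$\sqrt{-3962 + Q} = \sqrt{-3962 + \frac{20683}{49}} = \sqrt{- \frac{173455}{49}} = \frac{i \sqrt{173455}}{7}$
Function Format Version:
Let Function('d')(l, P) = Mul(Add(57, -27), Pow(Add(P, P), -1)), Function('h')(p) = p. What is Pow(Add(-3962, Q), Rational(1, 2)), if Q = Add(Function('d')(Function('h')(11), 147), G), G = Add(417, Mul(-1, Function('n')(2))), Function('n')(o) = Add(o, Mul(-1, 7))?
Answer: Mul(Rational(1, 7), I, Pow(173455, Rational(1, 2))) ≈ Mul(59.497, I)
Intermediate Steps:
Function('n')(o) = Add(-7, o) (Function('n')(o) = Add(o, -7) = Add(-7, o))
Function('d')(l, P) = Mul(15, Pow(P, -1)) (Function('d')(l, P) = Mul(30, Pow(Mul(2, P), -1)) = Mul(30, Mul(Rational(1, 2), Pow(P, -1))) = Mul(15, Pow(P, -1)))
G = 422 (G = Add(417, Mul(-1, Add(-7, 2))) = Add(417, Mul(-1, -5)) = Add(417, 5) = 422)
Q = Rational(20683, 49) (Q = Add(Mul(15, Pow(147, -1)), 422) = Add(Mul(15, Rational(1, 147)), 422) = Add(Rational(5, 49), 422) = Rational(20683, 49) ≈ 422.10)
Pow(Add(-3962, Q), Rational(1, 2)) = Pow(Add(-3962, Rational(20683, 49)), Rational(1, 2)) = Pow(Rational(-173455, 49), Rational(1, 2)) = Mul(Rational(1, 7), I, Pow(173455, Rational(1, 2)))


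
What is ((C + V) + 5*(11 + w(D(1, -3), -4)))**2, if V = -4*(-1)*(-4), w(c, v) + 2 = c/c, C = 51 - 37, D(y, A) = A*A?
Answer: 2304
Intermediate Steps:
D(y, A) = A**2
C = 14
w(c, v) = -1 (w(c, v) = -2 + c/c = -2 + 1 = -1)
V = -16 (V = 4*(-4) = -16)
((C + V) + 5*(11 + w(D(1, -3), -4)))**2 = ((14 - 16) + 5*(11 - 1))**2 = (-2 + 5*10)**2 = (-2 + 50)**2 = 48**2 = 2304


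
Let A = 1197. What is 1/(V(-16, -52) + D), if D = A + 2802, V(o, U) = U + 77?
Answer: 1/4024 ≈ 0.00024851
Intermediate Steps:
V(o, U) = 77 + U
D = 3999 (D = 1197 + 2802 = 3999)
1/(V(-16, -52) + D) = 1/((77 - 52) + 3999) = 1/(25 + 3999) = 1/4024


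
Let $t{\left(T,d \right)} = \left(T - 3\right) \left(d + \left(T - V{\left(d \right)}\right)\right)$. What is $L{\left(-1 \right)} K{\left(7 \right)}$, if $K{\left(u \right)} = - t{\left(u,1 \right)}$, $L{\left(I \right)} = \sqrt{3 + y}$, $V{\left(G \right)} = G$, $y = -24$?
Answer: $- 28 i \sqrt{21} \approx - 128.31 i$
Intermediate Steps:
$L{\left(I \right)} = i \sqrt{21}$ ($L{\left(I \right)} = \sqrt{3 - 24} = \sqrt{-21} = i \sqrt{21}$)
$t{\left(T,d \right)} = T \left(-3 + T\right)$ ($t{\left(T,d \right)} = \left(T - 3\right) \left(d + \left(T - d\right)\right) = \left(-3 + T\right) T = T \left(-3 + T\right)$)
$K{\left(u \right)} = - u \left(-3 + u\right)$
$L{\left(-1 \right)} K{\left(7 \right)} = i \sqrt{21} \cdot 7 \left(3 - 7\right) = i \sqrt{21} \cdot 7 \left(-4\right) = i \sqrt{21} \left(-28\right) = - 28 i \sqrt{21}$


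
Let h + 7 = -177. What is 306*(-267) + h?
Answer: -81886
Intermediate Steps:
h = -184 (h = -7 - 177 = -184)
306*(-267) + h = 306*(-267) - 184 = -81702 - 184 = -81886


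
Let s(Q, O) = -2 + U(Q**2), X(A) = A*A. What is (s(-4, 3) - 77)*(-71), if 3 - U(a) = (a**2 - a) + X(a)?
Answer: 40612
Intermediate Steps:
X(A) = A**2
U(a) = 3 + a - 2*a**2 (U(a) = 3 - ((a**2 - a) + a**2) = 3 - (-a + 2*a**2) = 3 + (a - 2*a**2) = 3 + a - 2*a**2)
s(Q, O) = 1 + Q**2 - 2*Q**4 (s(Q, O) = -2 + (3 + Q**2 - 2*Q**4) = 1 + Q**2 - 2*Q**4)
(s(-4, 3) - 77)*(-71) = ((1 + (-4)**2 - 2*(-4)**4) - 77)*(-71) = ((1 + 16 - 2*256) - 77)*(-71) = ((1 + 16 - 512) - 77)*(-71) = (-495 - 77)*(-71) = -572*(-71) = 40612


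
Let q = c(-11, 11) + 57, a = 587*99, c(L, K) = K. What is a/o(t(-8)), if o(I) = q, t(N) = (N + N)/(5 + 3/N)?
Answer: 58113/68 ≈ 854.60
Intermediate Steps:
t(N) = 2*N/(5 + 3/N) (t(N) = (2*N)/(5 + 3/N) = 2*N/(5 + 3/N))
a = 58113
q = 68 (q = 11 + 57 = 68)
o(I) = 68
a/o(t(-8)) = 58113/68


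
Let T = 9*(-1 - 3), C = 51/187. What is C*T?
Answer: -108/11 ≈ -9.8182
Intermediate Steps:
C = 3/11 (C = 51*(1/187) = 3/11 ≈ 0.27273)
T = -36 (T = 9*(-4) = -36)
C*T = (3/11)*(-36) = -108/11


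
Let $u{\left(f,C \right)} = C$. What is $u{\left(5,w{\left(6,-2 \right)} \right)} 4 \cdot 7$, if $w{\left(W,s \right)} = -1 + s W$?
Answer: $-364$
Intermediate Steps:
$w{\left(W,s \right)} = -1 + W s$
$u{\left(5,w{\left(6,-2 \right)} \right)} 4 \cdot 7 = \left(-1 + 6 \left(-2\right)\right) 4 \cdot 7 = \left(-1 - 12\right) 4 \cdot 7 = \left(-13\right) 4 \cdot 7 = \left(-52\right) 7 = -364$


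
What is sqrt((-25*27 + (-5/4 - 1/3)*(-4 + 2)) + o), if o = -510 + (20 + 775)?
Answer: I*sqrt(13926)/6 ≈ 19.668*I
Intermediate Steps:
o = 285 (o = -510 + 795 = 285)
sqrt((-25*27 + (-5/4 - 1/3)*(-4 + 2)) + o) = sqrt((-25*27 + (-5/4 - 1/3)*(-4 + 2)) + 285) = sqrt((-675 + (-5*1/4 - 1*1/3)*(-2)) + 285) = sqrt((-675 + (-5/4 - 1/3)*(-2)) + 285) = sqrt((-675 - 19/12*(-2)) + 285) = sqrt((-675 + 19/6) + 285) = sqrt(-4031/6 + 285) = sqrt(-2321/6) = I*sqrt(13926)/6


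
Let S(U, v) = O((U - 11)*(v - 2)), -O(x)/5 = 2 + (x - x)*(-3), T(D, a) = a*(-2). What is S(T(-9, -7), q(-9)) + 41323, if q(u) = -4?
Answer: 41313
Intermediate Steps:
T(D, a) = -2*a
O(x) = -10 (O(x) = -5*(2 + (x - x)*(-3)) = -5*(2 + 0*(-3)) = -5*(2 + 0) = -5*2 = -10)
S(U, v) = -10
S(T(-9, -7), q(-9)) + 41323 = -10 + 41323 = 41313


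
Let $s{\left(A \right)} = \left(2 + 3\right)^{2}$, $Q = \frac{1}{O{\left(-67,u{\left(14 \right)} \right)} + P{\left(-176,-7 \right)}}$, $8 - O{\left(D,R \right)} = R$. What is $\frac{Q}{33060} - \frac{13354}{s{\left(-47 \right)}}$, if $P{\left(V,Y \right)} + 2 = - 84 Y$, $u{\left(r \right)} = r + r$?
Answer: $- \frac{49975902763}{93559800} \approx -534.16$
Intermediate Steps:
$u{\left(r \right)} = 2 r$
$O{\left(D,R \right)} = 8 - R$
$P{\left(V,Y \right)} = -2 - 84 Y$
$Q = \frac{1}{566}$ ($Q = \frac{1}{\left(8 - 2 \cdot 14\right) - -586} = \frac{1}{\left(8 - 28\right) + \left(-2 + 588\right)} = \frac{1}{\left(8 - 28\right) + 586} = \frac{1}{-20 + 586} = \frac{1}{566} \approx 0.0017668$)
$s{\left(A \right)} = 25$ ($s{\left(A \right)} = 5^{2} = 25$)
$\frac{Q}{33060} - \frac{13354}{s{\left(-47 \right)}} = \frac{1}{566 \cdot 33060} - \frac{13354}{25} = \frac{1}{566} \cdot \frac{1}{33060} - \frac{13354}{25} = \frac{1}{18711960} - \frac{13354}{25} = - \frac{49975902763}{93559800}$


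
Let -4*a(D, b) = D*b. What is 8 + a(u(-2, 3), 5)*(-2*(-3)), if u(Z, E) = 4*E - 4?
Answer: -52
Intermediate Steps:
u(Z, E) = -4 + 4*E
a(D, b) = -D*b/4
8 + a(u(-2, 3), 5)*(-2*(-3)) = 8 + (-¼*(-4 + 4*3)*5)*(-2*(-3)) = 8 - ¼*(-4 + 12)*5*6 = 8 - ¼*8*5*6 = 8 - 10*6 = 8 - 60 = -52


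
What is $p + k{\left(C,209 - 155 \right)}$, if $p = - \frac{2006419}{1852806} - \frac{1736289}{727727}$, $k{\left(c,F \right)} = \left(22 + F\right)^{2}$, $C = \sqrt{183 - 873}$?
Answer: $\frac{7783317102575965}{1348336951962} \approx 5772.5$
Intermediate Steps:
$C = i \sqrt{690}$ ($C = \sqrt{-690} = i \sqrt{690} \approx 26.268 i$)
$p = - \frac{4677131956547}{1348336951962}$ ($p = \left(-2006419\right) \frac{1}{1852806} - \frac{1736289}{727727} = - \frac{2006419}{1852806} - \frac{1736289}{727727} = - \frac{4677131956547}{1348336951962} \approx -3.4688$)
$p + k{\left(C,209 - 155 \right)} = - \frac{4677131956547}{1348336951962} + \left(22 + \left(209 - 155\right)\right)^{2} = - \frac{4677131956547}{1348336951962} + \left(22 + 54\right)^{2} = - \frac{4677131956547}{1348336951962} + 76^{2} = - \frac{4677131956547}{1348336951962} + 5776 = \frac{7783317102575965}{1348336951962}$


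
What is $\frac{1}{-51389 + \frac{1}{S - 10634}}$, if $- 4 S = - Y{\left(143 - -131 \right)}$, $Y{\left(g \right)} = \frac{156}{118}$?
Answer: $- \frac{1254773}{64481529815} \approx -1.9459 \cdot 10^{-5}$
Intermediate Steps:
$Y{\left(g \right)} = \frac{78}{59}$ ($Y{\left(g \right)} = 156 \cdot \frac{1}{118} = \frac{78}{59}$)
$S = \frac{39}{118}$ ($S = - \frac{\left(-1\right) \frac{78}{59}}{4} = \left(- \frac{1}{4}\right) \left(- \frac{78}{59}\right) = \frac{39}{118} \approx 0.33051$)
$\frac{1}{-51389 + \frac{1}{S - 10634}} = \frac{1}{-51389 + \frac{1}{\frac{39}{118} - 10634}} = \frac{1}{-51389 + \frac{1}{- \frac{1254773}{118}}} = \frac{1}{-51389 - \frac{118}{1254773}} = \frac{1}{- \frac{64481529815}{1254773}} = - \frac{1254773}{64481529815}$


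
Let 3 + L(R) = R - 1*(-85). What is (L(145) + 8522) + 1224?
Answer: 9973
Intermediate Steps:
L(R) = 82 + R (L(R) = -3 + (R - 1*(-85)) = -3 + (R + 85) = -3 + (85 + R) = 82 + R)
(L(145) + 8522) + 1224 = ((82 + 145) + 8522) + 1224 = (227 + 8522) + 1224 = 8749 + 1224 = 9973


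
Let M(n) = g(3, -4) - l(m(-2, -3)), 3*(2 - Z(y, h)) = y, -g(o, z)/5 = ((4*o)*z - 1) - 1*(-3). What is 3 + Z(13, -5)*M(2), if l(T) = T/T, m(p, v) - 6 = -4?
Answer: -1594/3 ≈ -531.33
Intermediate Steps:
g(o, z) = -10 - 20*o*z (g(o, z) = -5*(((4*o)*z - 1) - 1*(-3)) = -5*((4*o*z - 1) + 3) = -5*((-1 + 4*o*z) + 3) = -5*(2 + 4*o*z) = -10 - 20*o*z)
Z(y, h) = 2 - y/3
m(p, v) = 2 (m(p, v) = 6 - 4 = 2)
l(T) = 1
M(n) = 229 (M(n) = (-10 - 20*3*(-4)) - 1*1 = (-10 + 240) - 1 = 230 - 1 = 229)
3 + Z(13, -5)*M(2) = 3 + (2 - ⅓*13)*229 = 3 + (2 - 13/3)*229 = 3 - 7/3*229 = 3 - 1603/3 = -1594/3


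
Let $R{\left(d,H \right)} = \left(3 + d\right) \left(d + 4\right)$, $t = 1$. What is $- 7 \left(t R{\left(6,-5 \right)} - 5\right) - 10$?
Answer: $-605$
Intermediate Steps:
$R{\left(d,H \right)} = \left(3 + d\right) \left(4 + d\right)$
$- 7 \left(t R{\left(6,-5 \right)} - 5\right) - 10 = - 7 \left(1 \left(12 + 6^{2} + 7 \cdot 6\right) - 5\right) - 10 = - 7 \left(1 \left(12 + 36 + 42\right) - 5\right) - 10 = - 7 \left(1 \cdot 90 - 5\right) - 10 = - 7 \left(90 - 5\right) - 10 = \left(-7\right) 85 - 10 = -595 - 10 = -605$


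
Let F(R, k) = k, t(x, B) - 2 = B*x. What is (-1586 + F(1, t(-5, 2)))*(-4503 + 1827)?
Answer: 4265544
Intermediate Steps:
t(x, B) = 2 + B*x
(-1586 + F(1, t(-5, 2)))*(-4503 + 1827) = (-1586 + (2 + 2*(-5)))*(-4503 + 1827) = (-1586 + (2 - 10))*(-2676) = (-1586 - 8)*(-2676) = -1594*(-2676) = 4265544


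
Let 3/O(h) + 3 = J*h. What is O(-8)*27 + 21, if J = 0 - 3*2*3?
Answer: 1014/47 ≈ 21.574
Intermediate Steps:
J = -18 (J = 0 - 6*3 = 0 - 18 = -18)
O(h) = 3/(-3 - 18*h)
O(-8)*27 + 21 = -1/(1 + 6*(-8))*27 + 21 = -1/(1 - 48)*27 + 21 = -1/(-47)*27 + 21 = -1*(-1/47)*27 + 21 = (1/47)*27 + 21 = 27/47 + 21 = 1014/47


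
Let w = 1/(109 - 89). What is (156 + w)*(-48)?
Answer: -37452/5 ≈ -7490.4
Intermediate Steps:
w = 1/20 ≈ 0.050000
(156 + w)*(-48) = (156 + 1/20)*(-48) = (3121/20)*(-48) = -37452/5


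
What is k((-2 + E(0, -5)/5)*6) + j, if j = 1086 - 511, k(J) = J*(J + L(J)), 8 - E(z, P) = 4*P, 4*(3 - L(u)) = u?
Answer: 24743/25 ≈ 989.72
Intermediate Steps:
L(u) = 3 - u/4
E(z, P) = 8 - 4*P
k(J) = J*(3 + 3*J/4) (k(J) = J*(J + (3 - J/4)) = J*(3 + 3*J/4))
j = 575
k((-2 + E(0, -5)/5)*6) + j = 3*((-2 + (8 - 4*(-5))/5)*6)*(4 + (-2 + (8 - 4*(-5))/5)*6)/4 + 575 = 3*((-2 + (8 + 20)*(⅕))*6)*(4 + (-2 + (8 + 20)*(⅕))*6)/4 + 575 = 3*((-2 + 28*(⅕))*6)*(4 + (-2 + 28*(⅕))*6)/4 + 575 = 3*((-2 + 28/5)*6)*(4 + (-2 + 28/5)*6)/4 + 575 = 3*((18/5)*6)*(4 + (18/5)*6)/4 + 575 = (¾)*(108/5)*(4 + 108/5) + 575 = (¾)*(108/5)*(128/5) + 575 = 10368/25 + 575 = 24743/25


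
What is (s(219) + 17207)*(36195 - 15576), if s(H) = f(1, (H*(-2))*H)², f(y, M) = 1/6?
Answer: 1419166823/4 ≈ 3.5479e+8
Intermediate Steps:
f(y, M) = ⅙
s(H) = 1/36 (s(H) = (⅙)² = 1/36)
(s(219) + 17207)*(36195 - 15576) = (1/36 + 17207)*(36195 - 15576) = (619453/36)*20619 = 1419166823/4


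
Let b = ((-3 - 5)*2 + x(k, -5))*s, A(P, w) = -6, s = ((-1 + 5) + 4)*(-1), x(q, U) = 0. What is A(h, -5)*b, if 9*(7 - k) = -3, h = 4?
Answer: -768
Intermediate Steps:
k = 22/3 (k = 7 - 1/9*(-3) = 7 + 1/3 = 22/3 ≈ 7.3333)
s = -8 (s = (4 + 4)*(-1) = 8*(-1) = -8)
b = 128 (b = ((-3 - 5)*2 + 0)*(-8) = (-8*2 + 0)*(-8) = (-16 + 0)*(-8) = -16*(-8) = 128)
A(h, -5)*b = -6*128 = -768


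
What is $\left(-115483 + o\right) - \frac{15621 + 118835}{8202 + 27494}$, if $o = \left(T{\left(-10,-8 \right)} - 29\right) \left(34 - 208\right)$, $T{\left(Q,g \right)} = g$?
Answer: $- \frac{486575597}{4462} \approx -1.0905 \cdot 10^{5}$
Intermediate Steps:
$o = 6438$ ($o = \left(-8 - 29\right) \left(34 - 208\right) = \left(-8 - 29\right) \left(-174\right) = \left(-37\right) \left(-174\right) = 6438$)
$\left(-115483 + o\right) - \frac{15621 + 118835}{8202 + 27494} = \left(-115483 + 6438\right) - \frac{15621 + 118835}{8202 + 27494} = -109045 - \frac{134456}{35696} = -109045 - 134456 \cdot \frac{1}{35696} = -109045 - \frac{16807}{4462} = - \frac{486575597}{4462}$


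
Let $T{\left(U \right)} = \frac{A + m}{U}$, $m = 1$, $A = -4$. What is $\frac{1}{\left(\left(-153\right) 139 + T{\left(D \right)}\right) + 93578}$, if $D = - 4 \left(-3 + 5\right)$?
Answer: $\frac{8}{578491} \approx 1.3829 \cdot 10^{-5}$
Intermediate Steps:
$D = -8$ ($D = \left(-4\right) 2 = -8$)
$T{\left(U \right)} = - \frac{3}{U}$ ($T{\left(U \right)} = \frac{-4 + 1}{U} = - \frac{3}{U}$)
$\frac{1}{\left(\left(-153\right) 139 + T{\left(D \right)}\right) + 93578} = \frac{1}{\left(\left(-153\right) 139 - \frac{3}{-8}\right) + 93578} = \frac{1}{\left(-21267 - - \frac{3}{8}\right) + 93578} = \frac{1}{\left(-21267 + \frac{3}{8}\right) + 93578} = \frac{1}{- \frac{170133}{8} + 93578} = \frac{1}{\frac{578491}{8}} = \frac{8}{578491}$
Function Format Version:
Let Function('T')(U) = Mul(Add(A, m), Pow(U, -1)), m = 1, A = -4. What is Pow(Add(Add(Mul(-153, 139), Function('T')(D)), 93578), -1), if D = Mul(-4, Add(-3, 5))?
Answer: Rational(8, 578491) ≈ 1.3829e-5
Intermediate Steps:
D = -8 (D = Mul(-4, 2) = -8)
Function('T')(U) = Mul(-3, Pow(U, -1)) (Function('T')(U) = Mul(Add(-4, 1), Pow(U, -1)) = Mul(-3, Pow(U, -1)))
Pow(Add(Add(Mul(-153, 139), Function('T')(D)), 93578), -1) = Pow(Add(Add(Mul(-153, 139), Mul(-3, Pow(-8, -1))), 93578), -1) = Pow(Add(Add(-21267, Mul(-3, Rational(-1, 8))), 93578), -1) = Pow(Add(Add(-21267, Rational(3, 8)), 93578), -1) = Pow(Add(Rational(-170133, 8), 93578), -1) = Pow(Rational(578491, 8), -1) = Rational(8, 578491)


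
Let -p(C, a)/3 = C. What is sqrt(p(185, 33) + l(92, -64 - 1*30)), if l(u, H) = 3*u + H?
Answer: I*sqrt(373) ≈ 19.313*I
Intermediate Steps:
p(C, a) = -3*C
l(u, H) = H + 3*u
sqrt(p(185, 33) + l(92, -64 - 1*30)) = sqrt(-3*185 + ((-64 - 1*30) + 3*92)) = sqrt(-555 + ((-64 - 30) + 276)) = sqrt(-555 + (-94 + 276)) = sqrt(-555 + 182) = sqrt(-373) = I*sqrt(373)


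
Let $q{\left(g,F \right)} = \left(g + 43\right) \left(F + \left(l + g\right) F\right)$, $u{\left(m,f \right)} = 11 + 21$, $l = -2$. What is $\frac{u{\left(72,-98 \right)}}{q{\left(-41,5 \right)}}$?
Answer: $- \frac{8}{105} \approx -0.07619$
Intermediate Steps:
$u{\left(m,f \right)} = 32$
$q{\left(g,F \right)} = \left(43 + g\right) \left(F + F \left(-2 + g\right)\right)$ ($q{\left(g,F \right)} = \left(g + 43\right) \left(F + \left(-2 + g\right) F\right) = \left(43 + g\right) \left(F + F \left(-2 + g\right)\right)$)
$\frac{u{\left(72,-98 \right)}}{q{\left(-41,5 \right)}} = \frac{32}{5 \left(-43 + \left(-41\right)^{2} + 42 \left(-41\right)\right)} = \frac{32}{5 \left(-43 + 1681 - 1722\right)} = \frac{32}{5 \left(-84\right)} = \frac{32}{-420} = 32 \left(- \frac{1}{420}\right) = - \frac{8}{105}$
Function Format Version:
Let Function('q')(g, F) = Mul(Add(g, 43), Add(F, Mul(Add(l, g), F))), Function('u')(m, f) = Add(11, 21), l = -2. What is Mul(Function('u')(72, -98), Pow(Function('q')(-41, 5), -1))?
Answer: Rational(-8, 105) ≈ -0.076190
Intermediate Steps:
Function('u')(m, f) = 32
Function('q')(g, F) = Mul(Add(43, g), Add(F, Mul(F, Add(-2, g)))) (Function('q')(g, F) = Mul(Add(g, 43), Add(F, Mul(Add(-2, g), F))) = Mul(Add(43, g), Add(F, Mul(F, Add(-2, g)))))
Mul(Function('u')(72, -98), Pow(Function('q')(-41, 5), -1)) = Mul(32, Pow(Mul(5, Add(-43, Pow(-41, 2), Mul(42, -41))), -1)) = Mul(32, Pow(Mul(5, Add(-43, 1681, -1722)), -1)) = Mul(32, Pow(Mul(5, -84), -1)) = Mul(32, Pow(-420, -1)) = Mul(32, Rational(-1, 420)) = Rational(-8, 105)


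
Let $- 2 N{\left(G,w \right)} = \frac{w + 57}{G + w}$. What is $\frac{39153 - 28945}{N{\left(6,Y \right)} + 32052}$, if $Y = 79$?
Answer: $\frac{1595}{5008} \approx 0.31849$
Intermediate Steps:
$N{\left(G,w \right)} = - \frac{57 + w}{2 \left(G + w\right)}$ ($N{\left(G,w \right)} = - \frac{\left(w + 57\right) \frac{1}{G + w}}{2} = - \frac{\left(57 + w\right) \frac{1}{G + w}}{2} = - \frac{\frac{1}{G + w} \left(57 + w\right)}{2} = - \frac{57 + w}{2 \left(G + w\right)}$)
$\frac{39153 - 28945}{N{\left(6,Y \right)} + 32052} = \frac{39153 - 28945}{\frac{-57 - 79}{2 \left(6 + 79\right)} + 32052} = \frac{10208}{\frac{-57 - 79}{2 \cdot 85} + 32052} = \frac{10208}{\frac{1}{2} \cdot \frac{1}{85} \left(-136\right) + 32052} = \frac{10208}{- \frac{4}{5} + 32052} = \frac{10208}{\frac{160256}{5}} = 10208 \cdot \frac{5}{160256} = \frac{1595}{5008}$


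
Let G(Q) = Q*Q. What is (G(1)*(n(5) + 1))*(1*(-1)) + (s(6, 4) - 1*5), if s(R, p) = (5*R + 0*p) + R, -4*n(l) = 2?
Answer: 61/2 ≈ 30.500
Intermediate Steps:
G(Q) = Q**2
n(l) = -1/2 (n(l) = -1/4*2 = -1/2)
s(R, p) = 6*R (s(R, p) = (5*R + 0) + R = 5*R + R = 6*R)
(G(1)*(n(5) + 1))*(1*(-1)) + (s(6, 4) - 1*5) = (1**2*(-1/2 + 1))*(1*(-1)) + (6*6 - 1*5) = (1*(1/2))*(-1) + (36 - 5) = (1/2)*(-1) + 31 = -1/2 + 31 = 61/2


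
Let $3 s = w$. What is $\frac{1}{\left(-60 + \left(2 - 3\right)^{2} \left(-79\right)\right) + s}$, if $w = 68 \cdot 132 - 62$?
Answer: $\frac{3}{8497} \approx 0.00035307$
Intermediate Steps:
$w = 8914$ ($w = 8976 - 62 = 8914$)
$s = \frac{8914}{3}$ ($s = \frac{1}{3} \cdot 8914 = \frac{8914}{3} \approx 2971.3$)
$\frac{1}{\left(-60 + \left(2 - 3\right)^{2} \left(-79\right)\right) + s} = \frac{1}{\left(-60 + \left(2 - 3\right)^{2} \left(-79\right)\right) + \frac{8914}{3}} = \frac{1}{\left(-60 + \left(-1\right)^{2} \left(-79\right)\right) + \frac{8914}{3}} = \frac{1}{\left(-60 + 1 \left(-79\right)\right) + \frac{8914}{3}} = \frac{1}{\left(-60 - 79\right) + \frac{8914}{3}} = \frac{1}{-139 + \frac{8914}{3}} = \frac{1}{\frac{8497}{3}} = \frac{3}{8497}$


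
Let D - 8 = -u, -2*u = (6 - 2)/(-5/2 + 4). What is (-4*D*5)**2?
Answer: 313600/9 ≈ 34844.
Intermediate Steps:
u = -4/3 (u = -(6 - 2)/(2*(-5/2 + 4)) = -2/(-5*1/2 + 4) = -2/(-5/2 + 4) = -2/3/2 = -2*2/3 = -1/2*8/3 = -4/3 ≈ -1.3333)
D = 28/3 (D = 8 - 1*(-4/3) = 8 + 4/3 = 28/3 ≈ 9.3333)
(-4*D*5)**2 = (-112*5/3)**2 = (-4*140/3)**2 = (-560/3)**2 = 313600/9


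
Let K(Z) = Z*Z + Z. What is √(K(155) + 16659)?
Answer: √40839 ≈ 202.09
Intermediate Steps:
K(Z) = Z + Z² (K(Z) = Z² + Z = Z + Z²)
√(K(155) + 16659) = √(155*(1 + 155) + 16659) = √(155*156 + 16659) = √(24180 + 16659) = √40839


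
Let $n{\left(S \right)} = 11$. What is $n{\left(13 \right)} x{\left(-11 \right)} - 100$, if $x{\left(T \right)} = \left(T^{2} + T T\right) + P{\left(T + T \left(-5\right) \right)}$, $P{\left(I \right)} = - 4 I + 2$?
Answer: $648$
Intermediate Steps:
$P{\left(I \right)} = 2 - 4 I$
$x{\left(T \right)} = 2 + 2 T^{2} + 16 T$ ($x{\left(T \right)} = \left(T^{2} + T T\right) - \left(-2 + 4 \left(T + T \left(-5\right)\right)\right) = \left(T^{2} + T^{2}\right) - \left(-2 + 4 \left(T - 5 T\right)\right) = 2 T^{2} - \left(-2 + 4 \left(- 4 T\right)\right) = 2 T^{2} + \left(2 + 16 T\right) = 2 + 2 T^{2} + 16 T$)
$n{\left(13 \right)} x{\left(-11 \right)} - 100 = 11 \left(2 + 2 \left(-11\right)^{2} + 16 \left(-11\right)\right) - 100 = 11 \left(2 + 2 \cdot 121 - 176\right) - 100 = 11 \left(2 + 242 - 176\right) - 100 = 11 \cdot 68 - 100 = 748 - 100 = 648$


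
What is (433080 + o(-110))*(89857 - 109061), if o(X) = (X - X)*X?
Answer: -8316868320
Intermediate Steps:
o(X) = 0 (o(X) = 0*X = 0)
(433080 + o(-110))*(89857 - 109061) = (433080 + 0)*(89857 - 109061) = 433080*(-19204) = -8316868320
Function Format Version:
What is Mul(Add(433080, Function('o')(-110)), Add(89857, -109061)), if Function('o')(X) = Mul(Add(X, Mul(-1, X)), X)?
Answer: -8316868320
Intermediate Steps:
Function('o')(X) = 0 (Function('o')(X) = Mul(0, X) = 0)
Mul(Add(433080, Function('o')(-110)), Add(89857, -109061)) = Mul(Add(433080, 0), Add(89857, -109061)) = Mul(433080, -19204) = -8316868320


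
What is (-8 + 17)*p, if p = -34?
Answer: -306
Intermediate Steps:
(-8 + 17)*p = (-8 + 17)*(-34) = 9*(-34) = -306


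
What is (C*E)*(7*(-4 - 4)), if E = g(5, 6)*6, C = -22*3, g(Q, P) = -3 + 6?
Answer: 66528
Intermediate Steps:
g(Q, P) = 3
C = -66
E = 18 (E = 3*6 = 18)
(C*E)*(7*(-4 - 4)) = (-66*18)*(7*(-4 - 4)) = -8316*(-8) = -1188*(-56) = 66528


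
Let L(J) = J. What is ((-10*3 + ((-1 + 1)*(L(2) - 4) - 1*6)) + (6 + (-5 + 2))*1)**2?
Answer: 1089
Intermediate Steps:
((-10*3 + ((-1 + 1)*(L(2) - 4) - 1*6)) + (6 + (-5 + 2))*1)**2 = ((-10*3 + ((-1 + 1)*(2 - 4) - 1*6)) + (6 + (-5 + 2))*1)**2 = ((-30 + (0*(-2) - 6)) + (6 - 3)*1)**2 = ((-30 + (0 - 6)) + 3*1)**2 = ((-30 - 6) + 3)**2 = (-36 + 3)**2 = (-33)**2 = 1089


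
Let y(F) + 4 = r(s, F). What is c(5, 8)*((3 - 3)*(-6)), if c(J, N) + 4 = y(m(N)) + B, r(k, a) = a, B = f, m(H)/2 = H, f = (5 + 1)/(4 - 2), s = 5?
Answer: 0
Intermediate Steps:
f = 3 (f = 6/2 = 6*(½) = 3)
m(H) = 2*H
B = 3
y(F) = -4 + F
c(J, N) = -5 + 2*N (c(J, N) = -4 + ((-4 + 2*N) + 3) = -4 + (-1 + 2*N) = -5 + 2*N)
c(5, 8)*((3 - 3)*(-6)) = (-5 + 2*8)*((3 - 3)*(-6)) = (-5 + 16)*(0*(-6)) = 11*0 = 0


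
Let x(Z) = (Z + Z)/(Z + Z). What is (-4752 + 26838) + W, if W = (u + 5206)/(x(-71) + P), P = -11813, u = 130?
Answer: 65218624/2953 ≈ 22086.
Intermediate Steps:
x(Z) = 1 (x(Z) = (2*Z)/((2*Z)) = (2*Z)*(1/(2*Z)) = 1)
W = -1334/2953 (W = (130 + 5206)/(1 - 11813) = 5336/(-11812) = 5336*(-1/11812) = -1334/2953 ≈ -0.45174)
(-4752 + 26838) + W = (-4752 + 26838) - 1334/2953 = 22086 - 1334/2953 = 65218624/2953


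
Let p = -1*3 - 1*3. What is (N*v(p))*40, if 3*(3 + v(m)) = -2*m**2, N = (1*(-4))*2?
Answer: 8640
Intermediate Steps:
N = -8 (N = -4*2 = -8)
p = -6 (p = -3 - 3 = -6)
v(m) = -3 - 2*m**2/3 (v(m) = -3 + (-2*m**2)/3 = -3 - 2*m**2/3)
(N*v(p))*40 = -8*(-3 - 2/3*(-6)**2)*40 = -8*(-3 - 2/3*36)*40 = -8*(-3 - 24)*40 = -8*(-27)*40 = 216*40 = 8640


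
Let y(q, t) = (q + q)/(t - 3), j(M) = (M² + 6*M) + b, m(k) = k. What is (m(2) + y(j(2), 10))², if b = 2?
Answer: 2500/49 ≈ 51.020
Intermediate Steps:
j(M) = 2 + M² + 6*M (j(M) = (M² + 6*M) + 2 = 2 + M² + 6*M)
y(q, t) = 2*q/(-3 + t) (y(q, t) = (2*q)/(-3 + t) = 2*q/(-3 + t))
(m(2) + y(j(2), 10))² = (2 + 2*(2 + 2² + 6*2)/(-3 + 10))² = (2 + 2*(2 + 4 + 12)/7)² = (2 + 2*18*(⅐))² = (2 + 36/7)² = (50/7)² = 2500/49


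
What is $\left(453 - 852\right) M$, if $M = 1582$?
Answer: $-631218$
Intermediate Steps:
$\left(453 - 852\right) M = \left(453 - 852\right) 1582 = \left(-399\right) 1582 = -631218$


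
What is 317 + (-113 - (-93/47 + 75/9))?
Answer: 27868/141 ≈ 197.65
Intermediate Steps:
317 + (-113 - (-93/47 + 75/9)) = 317 + (-113 - (-93*1/47 + 75*(⅑))) = 317 + (-113 - (-93/47 + 25/3)) = 317 + (-113 - 1*896/141) = 317 + (-113 - 896/141) = 317 - 16829/141 = 27868/141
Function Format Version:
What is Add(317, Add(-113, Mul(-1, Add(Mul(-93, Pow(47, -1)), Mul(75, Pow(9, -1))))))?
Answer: Rational(27868, 141) ≈ 197.65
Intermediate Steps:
Add(317, Add(-113, Mul(-1, Add(Mul(-93, Pow(47, -1)), Mul(75, Pow(9, -1)))))) = Add(317, Add(-113, Mul(-1, Add(Mul(-93, Rational(1, 47)), Mul(75, Rational(1, 9)))))) = Add(317, Add(-113, Mul(-1, Add(Rational(-93, 47), Rational(25, 3))))) = Add(317, Add(-113, Mul(-1, Rational(896, 141)))) = Add(317, Add(-113, Rational(-896, 141))) = Add(317, Rational(-16829, 141)) = Rational(27868, 141)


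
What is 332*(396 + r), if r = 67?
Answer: 153716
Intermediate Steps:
332*(396 + r) = 332*(396 + 67) = 332*463 = 153716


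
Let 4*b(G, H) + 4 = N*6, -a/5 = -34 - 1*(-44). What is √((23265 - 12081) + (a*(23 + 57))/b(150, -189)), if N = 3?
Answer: 4*√30751/7 ≈ 100.21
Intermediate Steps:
a = -50 (a = -5*(-34 - 1*(-44)) = -5*(-34 + 44) = -5*10 = -50)
b(G, H) = 7/2 (b(G, H) = -1 + (3*6)/4 = -1 + (¼)*18 = -1 + 9/2 = 7/2)
√((23265 - 12081) + (a*(23 + 57))/b(150, -189)) = √((23265 - 12081) + (-50*(23 + 57))/(7/2)) = √(11184 - 50*80*(2/7)) = √(11184 - 4000*2/7) = √(11184 - 8000/7) = √(70288/7) = 4*√30751/7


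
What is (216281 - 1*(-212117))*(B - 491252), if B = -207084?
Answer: -299165745728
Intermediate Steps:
(216281 - 1*(-212117))*(B - 491252) = (216281 - 1*(-212117))*(-207084 - 491252) = (216281 + 212117)*(-698336) = 428398*(-698336) = -299165745728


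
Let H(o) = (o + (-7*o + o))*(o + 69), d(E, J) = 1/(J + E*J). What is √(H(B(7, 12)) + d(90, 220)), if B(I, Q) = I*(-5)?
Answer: √596190600005/10010 ≈ 77.136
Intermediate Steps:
B(I, Q) = -5*I
H(o) = -5*o*(69 + o) (H(o) = (o - 6*o)*(69 + o) = (-5*o)*(69 + o) = -5*o*(69 + o))
√(H(B(7, 12)) + d(90, 220)) = √(-5*(-5*7)*(69 - 5*7) + 1/(220*(1 + 90))) = √(-5*(-35)*(69 - 35) + (1/220)/91) = √(-5*(-35)*34 + (1/220)*(1/91)) = √(5950 + 1/20020) = √(119119001/20020) = √596190600005/10010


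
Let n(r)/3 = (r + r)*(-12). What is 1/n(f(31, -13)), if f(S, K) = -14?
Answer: 1/1008 ≈ 0.00099206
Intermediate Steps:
n(r) = -72*r (n(r) = 3*((r + r)*(-12)) = 3*((2*r)*(-12)) = 3*(-24*r) = -72*r)
1/n(f(31, -13)) = 1/(-72*(-14)) = 1/1008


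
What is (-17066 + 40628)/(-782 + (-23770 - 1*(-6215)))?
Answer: -2142/1667 ≈ -1.2849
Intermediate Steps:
(-17066 + 40628)/(-782 + (-23770 - 1*(-6215))) = 23562/(-782 + (-23770 + 6215)) = 23562/(-782 - 17555) = 23562/(-18337) = 23562*(-1/18337) = -2142/1667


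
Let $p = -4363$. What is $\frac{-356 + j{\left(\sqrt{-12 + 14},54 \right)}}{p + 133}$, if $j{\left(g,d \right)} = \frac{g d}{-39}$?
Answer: $\frac{178}{2115} + \frac{\sqrt{2}}{3055} \approx 0.084624$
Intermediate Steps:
$j{\left(g,d \right)} = - \frac{d g}{39}$ ($j{\left(g,d \right)} = d g \left(- \frac{1}{39}\right) = - \frac{d g}{39}$)
$\frac{-356 + j{\left(\sqrt{-12 + 14},54 \right)}}{p + 133} = \frac{-356 - \frac{18 \sqrt{-12 + 14}}{13}}{-4363 + 133} = \frac{-356 - \frac{18 \sqrt{2}}{13}}{-4230} = \left(-356 - \frac{18 \sqrt{2}}{13}\right) \left(- \frac{1}{4230}\right) = \frac{178}{2115} + \frac{\sqrt{2}}{3055}$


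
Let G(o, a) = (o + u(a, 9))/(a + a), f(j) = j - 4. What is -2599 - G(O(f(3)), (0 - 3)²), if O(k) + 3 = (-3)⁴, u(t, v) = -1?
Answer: -46859/18 ≈ -2603.3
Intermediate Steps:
f(j) = -4 + j
O(k) = 78 (O(k) = -3 + (-3)⁴ = -3 + 81 = 78)
G(o, a) = (-1 + o)/(2*a) (G(o, a) = (o - 1)/(a + a) = (-1 + o)/((2*a)) = (-1 + o)*(1/(2*a)) = (-1 + o)/(2*a))
-2599 - G(O(f(3)), (0 - 3)²) = -2599 - (-1 + 78)/(2*((0 - 3)²)) = -2599 - 77/(2*((-3)²)) = -2599 - 77/(2*9) = -2599 - 1*77/18 = -2599 - 77/18 = -46859/18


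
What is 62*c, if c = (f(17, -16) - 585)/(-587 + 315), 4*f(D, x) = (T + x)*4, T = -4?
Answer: 18755/136 ≈ 137.90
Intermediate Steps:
f(D, x) = -4 + x (f(D, x) = ((-4 + x)*4)/4 = (-16 + 4*x)/4 = -4 + x)
c = 605/272 (c = ((-4 - 16) - 585)/(-587 + 315) = (-20 - 585)/(-272) = -605*(-1/272) = 605/272 ≈ 2.2243)
62*c = 62*(605/272) = 18755/136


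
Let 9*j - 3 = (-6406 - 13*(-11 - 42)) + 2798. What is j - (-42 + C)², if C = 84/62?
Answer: -1898964/961 ≈ -1976.0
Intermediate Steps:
j = -324 (j = ⅓ + ((-6406 - 13*(-11 - 42)) + 2798)/9 = ⅓ + ((-6406 - 13*(-53)) + 2798)/9 = ⅓ + ((-6406 + 689) + 2798)/9 = ⅓ + (-5717 + 2798)/9 = ⅓ + (⅑)*(-2919) = ⅓ - 973/3 = -324)
C = 42/31 (C = 84*(1/62) = 42/31 ≈ 1.3548)
j - (-42 + C)² = -324 - (-42 + 42/31)² = -324 - (-1260/31)² = -324 - 1*1587600/961 = -324 - 1587600/961 = -1898964/961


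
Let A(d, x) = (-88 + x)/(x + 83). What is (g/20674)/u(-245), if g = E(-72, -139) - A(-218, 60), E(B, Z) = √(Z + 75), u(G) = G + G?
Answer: -1/51736685 - 2*I/2532565 ≈ -1.9329e-8 - 7.8971e-7*I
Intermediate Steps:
u(G) = 2*G
E(B, Z) = √(75 + Z)
A(d, x) = (-88 + x)/(83 + x)
g = 28/143 + 8*I (g = √(75 - 139) - (-88 + 60)/(83 + 60) = √(-64) - (-28)/143 = 8*I - (-28)/143 = 8*I - 1*(-28/143) = 8*I + 28/143 = 28/143 + 8*I ≈ 0.1958 + 8.0*I)
(g/20674)/u(-245) = ((28/143 + 8*I)/20674)/((2*(-245))) = ((28/143 + 8*I)*(1/20674))/(-490) = (14/1478191 + 4*I/10337)*(-1/490) = -1/51736685 - 2*I/2532565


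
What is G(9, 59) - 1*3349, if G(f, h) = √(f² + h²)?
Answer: -3349 + √3562 ≈ -3289.3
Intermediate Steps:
G(9, 59) - 1*3349 = √(9² + 59²) - 1*3349 = √(81 + 3481) - 3349 = √3562 - 3349 = -3349 + √3562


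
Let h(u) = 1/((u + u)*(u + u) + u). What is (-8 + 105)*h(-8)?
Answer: 97/248 ≈ 0.39113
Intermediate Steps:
h(u) = 1/(u + 4*u²) (h(u) = 1/((2*u)*(2*u) + u) = 1/(4*u² + u) = 1/(u + 4*u²))
(-8 + 105)*h(-8) = (-8 + 105)*(1/((-8)*(1 + 4*(-8)))) = 97*(-1/(8*(1 - 32))) = 97*(-⅛/(-31)) = 97*(-⅛*(-1/31)) = 97*(1/248) = 97/248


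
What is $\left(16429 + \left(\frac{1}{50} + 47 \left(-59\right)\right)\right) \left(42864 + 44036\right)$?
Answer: $1186708138$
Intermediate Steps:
$\left(16429 + \left(\frac{1}{50} + 47 \left(-59\right)\right)\right) \left(42864 + 44036\right) = \left(16429 + \left(\frac{1}{50} - 2773\right)\right) 86900 = \left(16429 - \frac{138649}{50}\right) 86900 = \frac{682801}{50} \cdot 86900 = 1186708138$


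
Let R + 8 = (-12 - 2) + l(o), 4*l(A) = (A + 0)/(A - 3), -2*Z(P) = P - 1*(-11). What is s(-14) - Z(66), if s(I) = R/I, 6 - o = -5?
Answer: 2563/64 ≈ 40.047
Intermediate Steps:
Z(P) = -11/2 - P/2 (Z(P) = -(P - 1*(-11))/2 = -(P + 11)/2 = -(11 + P)/2 = -11/2 - P/2)
o = 11 (o = 6 - 1*(-5) = 6 + 5 = 11)
l(A) = A/(4*(-3 + A)) (l(A) = ((A + 0)/(A - 3))/4 = (A/(-3 + A))/4 = A/(4*(-3 + A)))
R = -693/32 (R = -8 + ((-12 - 2) + (1/4)*11/(-3 + 11)) = -8 + (-14 + (1/4)*11/8) = -8 + (-14 + (1/4)*11*(1/8)) = -8 + (-14 + 11/32) = -8 - 437/32 = -693/32 ≈ -21.656)
s(I) = -693/(32*I)
s(-14) - Z(66) = -693/32/(-14) - (-11/2 - 1/2*66) = -693/32*(-1/14) - (-11/2 - 33) = 99/64 - 1*(-77/2) = 99/64 + 77/2 = 2563/64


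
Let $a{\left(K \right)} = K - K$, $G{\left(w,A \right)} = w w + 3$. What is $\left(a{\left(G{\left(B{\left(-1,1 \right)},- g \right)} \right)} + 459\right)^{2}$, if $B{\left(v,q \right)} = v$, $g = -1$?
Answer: $210681$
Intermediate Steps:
$G{\left(w,A \right)} = 3 + w^{2}$ ($G{\left(w,A \right)} = w^{2} + 3 = 3 + w^{2}$)
$a{\left(K \right)} = 0$
$\left(a{\left(G{\left(B{\left(-1,1 \right)},- g \right)} \right)} + 459\right)^{2} = \left(0 + 459\right)^{2} = 459^{2} = 210681$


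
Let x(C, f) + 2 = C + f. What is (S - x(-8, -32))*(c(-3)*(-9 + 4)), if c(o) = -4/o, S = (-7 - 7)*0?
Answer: -280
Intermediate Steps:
x(C, f) = -2 + C + f (x(C, f) = -2 + (C + f) = -2 + C + f)
S = 0 (S = -14*0 = 0)
(S - x(-8, -32))*(c(-3)*(-9 + 4)) = (0 - (-2 - 8 - 32))*((-4/(-3))*(-9 + 4)) = (0 - 1*(-42))*(-4*(-⅓)*(-5)) = (0 + 42)*((4/3)*(-5)) = 42*(-20/3) = -280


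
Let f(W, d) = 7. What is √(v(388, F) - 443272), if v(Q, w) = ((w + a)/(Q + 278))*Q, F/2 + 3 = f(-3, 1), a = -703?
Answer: I*√5466543022/111 ≈ 666.09*I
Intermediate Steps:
F = 8 (F = -6 + 2*7 = -6 + 14 = 8)
v(Q, w) = Q*(-703 + w)/(278 + Q) (v(Q, w) = ((w - 703)/(Q + 278))*Q = ((-703 + w)/(278 + Q))*Q = Q*(-703 + w)/(278 + Q))
√(v(388, F) - 443272) = √(388*(-703 + 8)/(278 + 388) - 443272) = √(388*(-695)/666 - 443272) = √(388*(1/666)*(-695) - 443272) = √(-134830/333 - 443272) = √(-147744406/333) = I*√5466543022/111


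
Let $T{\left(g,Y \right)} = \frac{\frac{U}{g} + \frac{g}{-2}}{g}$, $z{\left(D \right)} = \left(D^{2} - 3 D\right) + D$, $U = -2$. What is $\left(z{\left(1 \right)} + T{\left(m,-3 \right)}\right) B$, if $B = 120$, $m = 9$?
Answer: $- \frac{4940}{27} \approx -182.96$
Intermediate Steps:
$z{\left(D \right)} = D^{2} - 2 D$
$T{\left(g,Y \right)} = \frac{- \frac{2}{g} - \frac{g}{2}}{g}$ ($T{\left(g,Y \right)} = \frac{- \frac{2}{g} + \frac{g}{-2}}{g} = \frac{- \frac{2}{g} + g \left(- \frac{1}{2}\right)}{g} = \frac{- \frac{2}{g} - \frac{g}{2}}{g}$)
$\left(z{\left(1 \right)} + T{\left(m,-3 \right)}\right) B = \left(1 \left(-2 + 1\right) - \left(\frac{1}{2} + \frac{2}{81}\right)\right) 120 = \left(1 \left(-1\right) - \frac{85}{162}\right) 120 = \left(-1 - \frac{85}{162}\right) 120 = \left(- \frac{247}{162}\right) 120 = - \frac{4940}{27}$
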